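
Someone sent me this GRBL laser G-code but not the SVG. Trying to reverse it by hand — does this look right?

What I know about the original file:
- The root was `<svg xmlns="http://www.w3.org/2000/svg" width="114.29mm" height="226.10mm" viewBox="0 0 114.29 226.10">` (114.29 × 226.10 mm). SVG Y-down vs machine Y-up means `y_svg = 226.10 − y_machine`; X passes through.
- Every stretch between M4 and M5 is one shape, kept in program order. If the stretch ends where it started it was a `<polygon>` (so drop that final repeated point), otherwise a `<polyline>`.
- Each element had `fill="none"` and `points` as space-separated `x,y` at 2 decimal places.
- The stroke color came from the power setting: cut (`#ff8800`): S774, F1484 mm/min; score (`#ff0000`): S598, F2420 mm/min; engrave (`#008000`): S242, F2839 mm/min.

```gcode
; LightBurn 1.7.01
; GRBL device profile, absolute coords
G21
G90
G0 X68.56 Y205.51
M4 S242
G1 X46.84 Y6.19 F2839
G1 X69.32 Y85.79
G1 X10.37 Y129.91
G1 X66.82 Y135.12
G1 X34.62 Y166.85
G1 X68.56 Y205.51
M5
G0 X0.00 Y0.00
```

<svg xmlns="http://www.w3.org/2000/svg" width="114.29mm" height="226.10mm" viewBox="0 0 114.29 226.10">
  <polygon points="68.56,20.59 46.84,219.91 69.32,140.31 10.37,96.19 66.82,90.98 34.62,59.25" fill="none" stroke="#008000"/>
</svg>

y_svg = 226.10 − y_m. Every run uses S242, so all elements get stroke `#008000` (engrave).

[1] closed run; points: 68.56,20.59 46.84,219.91 69.32,140.31 10.37,96.19 66.82,90.98 34.62,59.25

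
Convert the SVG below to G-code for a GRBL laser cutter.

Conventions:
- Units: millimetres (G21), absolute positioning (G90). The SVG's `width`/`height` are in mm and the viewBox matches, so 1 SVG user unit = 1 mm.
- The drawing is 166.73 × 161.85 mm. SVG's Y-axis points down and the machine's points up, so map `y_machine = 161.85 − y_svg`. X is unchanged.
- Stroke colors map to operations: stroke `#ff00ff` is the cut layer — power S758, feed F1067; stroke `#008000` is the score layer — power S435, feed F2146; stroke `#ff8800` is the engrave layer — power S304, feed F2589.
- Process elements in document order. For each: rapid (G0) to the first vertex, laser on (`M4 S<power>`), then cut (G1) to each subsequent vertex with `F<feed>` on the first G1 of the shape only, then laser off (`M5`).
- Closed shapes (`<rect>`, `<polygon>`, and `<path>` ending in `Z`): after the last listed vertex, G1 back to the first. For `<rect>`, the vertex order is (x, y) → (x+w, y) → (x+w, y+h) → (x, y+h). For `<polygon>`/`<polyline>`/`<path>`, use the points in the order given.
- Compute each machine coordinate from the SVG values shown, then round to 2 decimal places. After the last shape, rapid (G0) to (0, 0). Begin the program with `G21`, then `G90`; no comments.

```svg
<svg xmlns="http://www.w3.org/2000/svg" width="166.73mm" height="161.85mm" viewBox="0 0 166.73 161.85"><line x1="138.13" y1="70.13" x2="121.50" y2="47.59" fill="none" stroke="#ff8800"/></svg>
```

1 u = 1 mm; y_m = 161.85 − y.

[1] `<line>` line segment, #ff8800→engrave S304 F2589: (138.13,91.72) → (121.50,114.26)

G21
G90
G0 X138.13 Y91.72
M4 S304
G1 X121.50 Y114.26 F2589
M5
G0 X0.00 Y0.00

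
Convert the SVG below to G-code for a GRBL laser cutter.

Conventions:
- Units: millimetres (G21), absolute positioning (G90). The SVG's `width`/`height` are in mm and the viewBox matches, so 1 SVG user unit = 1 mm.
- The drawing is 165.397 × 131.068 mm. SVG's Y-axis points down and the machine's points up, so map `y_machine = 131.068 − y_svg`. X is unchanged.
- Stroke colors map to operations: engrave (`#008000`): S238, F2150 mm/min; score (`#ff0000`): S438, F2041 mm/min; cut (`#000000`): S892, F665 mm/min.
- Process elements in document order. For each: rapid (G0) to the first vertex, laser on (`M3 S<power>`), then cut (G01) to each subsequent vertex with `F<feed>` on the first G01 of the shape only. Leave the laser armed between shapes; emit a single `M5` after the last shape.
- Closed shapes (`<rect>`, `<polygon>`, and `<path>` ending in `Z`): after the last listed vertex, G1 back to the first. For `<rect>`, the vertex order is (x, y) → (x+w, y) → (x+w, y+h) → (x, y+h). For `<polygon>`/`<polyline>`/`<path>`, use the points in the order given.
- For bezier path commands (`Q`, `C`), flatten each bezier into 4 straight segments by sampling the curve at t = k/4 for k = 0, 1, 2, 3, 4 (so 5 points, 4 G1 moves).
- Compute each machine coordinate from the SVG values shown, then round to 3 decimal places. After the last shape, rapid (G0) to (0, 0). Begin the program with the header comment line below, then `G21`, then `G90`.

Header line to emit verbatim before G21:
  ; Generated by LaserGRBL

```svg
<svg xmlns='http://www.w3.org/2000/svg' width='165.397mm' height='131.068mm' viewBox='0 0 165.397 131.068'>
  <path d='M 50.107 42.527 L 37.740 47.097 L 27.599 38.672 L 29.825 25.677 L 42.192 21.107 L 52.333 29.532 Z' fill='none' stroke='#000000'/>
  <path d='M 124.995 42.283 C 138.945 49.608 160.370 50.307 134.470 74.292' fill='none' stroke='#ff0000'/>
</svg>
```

Since the viewBox matches the mm dimensions, user units are millimetres directly. The only transform is the Y-flip y_m = 131.068 − y_svg.

Shape 1 is a regular polygon drawn with `<path>`. Its stroke #000000 means cut at S892, F665. After flipping Y the toolpath is (50.107,88.541) → (37.740,83.971) → (27.599,92.396) → (29.825,105.391) → (42.192,109.961) → (52.333,101.536) → (50.107,88.541), returning to the start.

Shape 2 is a cubic bezier drawn with `<path>`. Its stroke #ff0000 means score at S438, F2041. After flipping Y the toolpath is (124.995,88.785) → (136.003,84.066) → (144.676,79.028) → (145.878,70.866) → (134.470,56.776).

; Generated by LaserGRBL
G21
G90
G0 X50.107 Y88.541
M3 S892
G01 X37.740 Y83.971 F665
G01 X27.599 Y92.396
G01 X29.825 Y105.391
G01 X42.192 Y109.961
G01 X52.333 Y101.536
G01 X50.107 Y88.541
G0 X124.995 Y88.785
M3 S438
G01 X136.003 Y84.066 F2041
G01 X144.676 Y79.028
G01 X145.878 Y70.866
G01 X134.470 Y56.776
M5
G0 X0.000 Y0.000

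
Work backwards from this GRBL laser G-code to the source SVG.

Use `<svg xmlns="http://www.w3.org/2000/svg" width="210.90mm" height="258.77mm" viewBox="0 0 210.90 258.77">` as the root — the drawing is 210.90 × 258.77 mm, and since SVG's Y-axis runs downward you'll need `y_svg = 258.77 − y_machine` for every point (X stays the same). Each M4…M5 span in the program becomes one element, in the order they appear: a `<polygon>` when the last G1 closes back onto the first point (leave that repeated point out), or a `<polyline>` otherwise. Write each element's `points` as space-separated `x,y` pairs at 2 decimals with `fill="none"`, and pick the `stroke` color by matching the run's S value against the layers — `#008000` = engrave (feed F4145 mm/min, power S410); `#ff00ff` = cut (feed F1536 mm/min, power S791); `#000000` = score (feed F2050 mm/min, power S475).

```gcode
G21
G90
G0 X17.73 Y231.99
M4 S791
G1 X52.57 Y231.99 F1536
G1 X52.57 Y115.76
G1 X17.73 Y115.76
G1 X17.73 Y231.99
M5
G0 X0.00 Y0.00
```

Each laser-on run becomes one SVG element. Flip Y back into SVG space with y_svg = 258.77 − y_machine. Every run uses S791, so all elements get stroke `#ff00ff` (cut).

Run 1: The run returns to its start, so emit a `<polygon>` with points (Y-flipped): 17.73,26.78 52.57,26.78 52.57,143.01 17.73,143.01.

<svg xmlns="http://www.w3.org/2000/svg" width="210.90mm" height="258.77mm" viewBox="0 0 210.90 258.77">
  <polygon points="17.73,26.78 52.57,26.78 52.57,143.01 17.73,143.01" fill="none" stroke="#ff00ff"/>
</svg>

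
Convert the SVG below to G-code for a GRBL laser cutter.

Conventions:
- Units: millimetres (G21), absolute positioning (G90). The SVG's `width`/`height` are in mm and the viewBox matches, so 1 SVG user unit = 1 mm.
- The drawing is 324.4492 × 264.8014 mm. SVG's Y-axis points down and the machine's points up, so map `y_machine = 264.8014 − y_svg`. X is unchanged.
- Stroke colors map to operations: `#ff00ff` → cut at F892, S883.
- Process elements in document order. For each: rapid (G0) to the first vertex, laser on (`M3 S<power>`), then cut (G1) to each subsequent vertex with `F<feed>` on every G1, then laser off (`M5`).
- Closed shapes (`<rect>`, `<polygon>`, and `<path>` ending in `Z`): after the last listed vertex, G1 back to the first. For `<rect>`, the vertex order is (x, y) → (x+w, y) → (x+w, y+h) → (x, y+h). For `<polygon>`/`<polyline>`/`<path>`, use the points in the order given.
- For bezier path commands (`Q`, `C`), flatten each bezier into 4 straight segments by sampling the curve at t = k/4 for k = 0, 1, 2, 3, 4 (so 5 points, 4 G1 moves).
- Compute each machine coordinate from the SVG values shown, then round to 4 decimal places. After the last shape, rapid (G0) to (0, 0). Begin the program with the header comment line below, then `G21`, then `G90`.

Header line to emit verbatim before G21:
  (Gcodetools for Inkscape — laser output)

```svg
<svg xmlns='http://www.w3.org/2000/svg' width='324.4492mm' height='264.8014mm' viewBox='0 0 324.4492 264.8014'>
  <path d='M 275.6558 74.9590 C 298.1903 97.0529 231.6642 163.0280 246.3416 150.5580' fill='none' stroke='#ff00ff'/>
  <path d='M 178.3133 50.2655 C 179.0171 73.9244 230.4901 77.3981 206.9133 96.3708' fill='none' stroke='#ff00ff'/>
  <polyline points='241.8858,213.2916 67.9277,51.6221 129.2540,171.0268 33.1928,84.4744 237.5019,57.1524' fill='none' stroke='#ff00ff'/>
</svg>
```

1 u = 1 mm; y_m = 264.8014 − y.

[1] `<path>` cubic bezier, #ff00ff→cut S883 F892: (275.6558,189.8424) → (278.5182,166.9556) → (263.9451,139.0814) → (247.8988,117.6880) → (246.3416,114.2434)

[2] `<path>` cubic bezier, #ff00ff→cut S883 F892: (178.3133,214.5359) → (186.3945,200.0189) → (201.7185,189.7259) → (212.4900,180.3116) → (206.9133,168.4306)

[3] `<polyline>` open polyline, #ff00ff→cut S883 F892: (241.8858,51.5098) → (67.9277,213.1793) → (129.2540,93.7746) → (33.1928,180.3270) → (237.5019,207.6490)

(Gcodetools for Inkscape — laser output)
G21
G90
G0 X275.6558 Y189.8424
M3 S883
G1 X278.5182 Y166.9556 F892
G1 X263.9451 Y139.0814 F892
G1 X247.8988 Y117.6880 F892
G1 X246.3416 Y114.2434 F892
M5
G0 X178.3133 Y214.5359
M3 S883
G1 X186.3945 Y200.0189 F892
G1 X201.7185 Y189.7259 F892
G1 X212.4900 Y180.3116 F892
G1 X206.9133 Y168.4306 F892
M5
G0 X241.8858 Y51.5098
M3 S883
G1 X67.9277 Y213.1793 F892
G1 X129.2540 Y93.7746 F892
G1 X33.1928 Y180.3270 F892
G1 X237.5019 Y207.6490 F892
M5
G0 X0.0000 Y0.0000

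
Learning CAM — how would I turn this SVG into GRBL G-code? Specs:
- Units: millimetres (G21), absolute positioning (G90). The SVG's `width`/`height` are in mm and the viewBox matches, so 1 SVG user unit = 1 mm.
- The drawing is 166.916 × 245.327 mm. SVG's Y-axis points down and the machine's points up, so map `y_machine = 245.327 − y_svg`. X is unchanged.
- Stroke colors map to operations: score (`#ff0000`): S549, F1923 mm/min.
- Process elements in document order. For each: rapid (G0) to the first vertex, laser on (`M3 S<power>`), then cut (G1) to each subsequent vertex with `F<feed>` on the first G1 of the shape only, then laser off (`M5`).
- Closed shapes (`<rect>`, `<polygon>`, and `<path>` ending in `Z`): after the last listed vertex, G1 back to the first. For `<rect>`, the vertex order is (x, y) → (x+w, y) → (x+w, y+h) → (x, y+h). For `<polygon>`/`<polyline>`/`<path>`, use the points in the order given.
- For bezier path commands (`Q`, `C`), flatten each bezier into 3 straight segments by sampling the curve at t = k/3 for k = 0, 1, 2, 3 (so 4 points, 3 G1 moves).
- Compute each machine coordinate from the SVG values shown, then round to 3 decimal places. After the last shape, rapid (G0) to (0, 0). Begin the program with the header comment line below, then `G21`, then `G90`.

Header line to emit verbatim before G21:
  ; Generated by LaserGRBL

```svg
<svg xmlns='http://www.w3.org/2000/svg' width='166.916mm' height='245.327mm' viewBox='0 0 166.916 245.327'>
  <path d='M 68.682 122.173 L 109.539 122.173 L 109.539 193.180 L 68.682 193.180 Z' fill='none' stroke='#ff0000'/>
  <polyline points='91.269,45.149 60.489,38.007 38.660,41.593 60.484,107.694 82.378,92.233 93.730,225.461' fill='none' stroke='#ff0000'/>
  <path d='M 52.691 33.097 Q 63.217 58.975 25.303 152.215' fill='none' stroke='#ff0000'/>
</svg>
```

; Generated by LaserGRBL
G21
G90
G0 X68.682 Y123.154
M3 S549
G1 X109.539 Y123.154 F1923
G1 X109.539 Y52.147
G1 X68.682 Y52.147
G1 X68.682 Y123.154
M5
G0 X91.269 Y200.178
M3 S549
G1 X60.489 Y207.320 F1923
G1 X38.660 Y203.734
G1 X60.484 Y137.633
G1 X82.378 Y153.094
G1 X93.730 Y19.866
M5
G0 X52.691 Y212.230
M3 S549
G1 X54.326 Y187.493 F1923
G1 X45.197 Y147.787
G1 X25.303 Y93.112
M5
G0 X0.000 Y0.000

1 u = 1 mm; y_m = 245.327 − y.

[1] `<path>` rectangle, #ff0000→score S549 F1923: (68.682,123.154) → (109.539,123.154) → (109.539,52.147) → (68.682,52.147) → (68.682,123.154) (closed)

[2] `<polyline>` open polyline, #ff0000→score S549 F1923: (91.269,200.178) → (60.489,207.320) → (38.660,203.734) → (60.484,137.633) → (82.378,153.094) → (93.730,19.866)

[3] `<path>` quadratic bezier, #ff0000→score S549 F1923: (52.691,212.230) → (54.326,187.493) → (45.197,147.787) → (25.303,93.112)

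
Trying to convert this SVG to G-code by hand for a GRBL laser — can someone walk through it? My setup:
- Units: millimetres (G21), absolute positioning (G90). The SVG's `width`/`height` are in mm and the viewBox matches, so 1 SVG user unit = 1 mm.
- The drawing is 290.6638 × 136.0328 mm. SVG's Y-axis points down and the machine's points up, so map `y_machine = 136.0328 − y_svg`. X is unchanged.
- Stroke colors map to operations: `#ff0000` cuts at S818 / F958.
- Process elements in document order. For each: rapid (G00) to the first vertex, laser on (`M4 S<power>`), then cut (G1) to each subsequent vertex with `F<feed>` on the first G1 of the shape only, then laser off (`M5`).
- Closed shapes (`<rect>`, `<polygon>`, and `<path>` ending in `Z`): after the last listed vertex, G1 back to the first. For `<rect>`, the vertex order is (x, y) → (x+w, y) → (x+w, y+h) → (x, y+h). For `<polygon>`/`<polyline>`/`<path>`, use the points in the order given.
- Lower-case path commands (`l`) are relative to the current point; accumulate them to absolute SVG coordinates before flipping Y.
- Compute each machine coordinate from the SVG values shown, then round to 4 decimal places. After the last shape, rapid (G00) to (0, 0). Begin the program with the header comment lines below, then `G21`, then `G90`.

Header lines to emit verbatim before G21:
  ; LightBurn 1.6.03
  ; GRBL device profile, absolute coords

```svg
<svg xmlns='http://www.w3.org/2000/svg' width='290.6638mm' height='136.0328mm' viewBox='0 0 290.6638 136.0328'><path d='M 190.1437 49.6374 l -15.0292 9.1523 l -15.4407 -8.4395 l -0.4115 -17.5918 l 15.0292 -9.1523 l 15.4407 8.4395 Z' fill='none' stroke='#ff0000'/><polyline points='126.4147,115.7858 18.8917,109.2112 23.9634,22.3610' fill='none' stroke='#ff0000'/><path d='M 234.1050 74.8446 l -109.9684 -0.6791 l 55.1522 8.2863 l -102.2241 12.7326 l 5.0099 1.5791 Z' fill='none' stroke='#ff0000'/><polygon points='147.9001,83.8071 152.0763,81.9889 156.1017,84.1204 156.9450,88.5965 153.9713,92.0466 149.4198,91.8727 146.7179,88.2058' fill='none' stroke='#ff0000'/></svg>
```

Since the viewBox matches the mm dimensions, user units are millimetres directly. The only transform is the Y-flip y_m = 136.0328 − y_svg.

Shape 1 is a regular polygon drawn with `<path>`. Its stroke #ff0000 means cut at S818, F958. After flipping Y the toolpath is (190.1437,86.3954) → (175.1145,77.2431) → (159.6738,85.6826) → (159.2623,103.2744) → (174.2915,112.4267) → (189.7322,103.9872) → (190.1437,86.3954), returning to the start.

Shape 2 is a open polyline drawn with `<polyline>`. Its stroke #ff0000 means cut at S818, F958. After flipping Y the toolpath is (126.4147,20.2470) → (18.8917,26.8216) → (23.9634,113.6718).

Shape 3 is a closed polygon drawn with `<path>`. Its stroke #ff0000 means cut at S818, F958. After flipping Y the toolpath is (234.1050,61.1882) → (124.1366,61.8673) → (179.2888,53.5810) → (77.0647,40.8484) → (82.0746,39.2693) → (234.1050,61.1882), returning to the start.

Shape 4 is a regular polygon drawn with `<polygon>`. Its stroke #ff0000 means cut at S818, F958. After flipping Y the toolpath is (147.9001,52.2257) → (152.0763,54.0439) → (156.1017,51.9124) → (156.9450,47.4363) → (153.9713,43.9862) → (149.4198,44.1601) → (146.7179,47.8270) → (147.9001,52.2257), returning to the start.

; LightBurn 1.6.03
; GRBL device profile, absolute coords
G21
G90
G00 X190.1437 Y86.3954
M4 S818
G1 X175.1145 Y77.2431 F958
G1 X159.6738 Y85.6826
G1 X159.2623 Y103.2744
G1 X174.2915 Y112.4267
G1 X189.7322 Y103.9872
G1 X190.1437 Y86.3954
M5
G00 X126.4147 Y20.2470
M4 S818
G1 X18.8917 Y26.8216 F958
G1 X23.9634 Y113.6718
M5
G00 X234.1050 Y61.1882
M4 S818
G1 X124.1366 Y61.8673 F958
G1 X179.2888 Y53.5810
G1 X77.0647 Y40.8484
G1 X82.0746 Y39.2693
G1 X234.1050 Y61.1882
M5
G00 X147.9001 Y52.2257
M4 S818
G1 X152.0763 Y54.0439 F958
G1 X156.1017 Y51.9124
G1 X156.9450 Y47.4363
G1 X153.9713 Y43.9862
G1 X149.4198 Y44.1601
G1 X146.7179 Y47.8270
G1 X147.9001 Y52.2257
M5
G00 X0.0000 Y0.0000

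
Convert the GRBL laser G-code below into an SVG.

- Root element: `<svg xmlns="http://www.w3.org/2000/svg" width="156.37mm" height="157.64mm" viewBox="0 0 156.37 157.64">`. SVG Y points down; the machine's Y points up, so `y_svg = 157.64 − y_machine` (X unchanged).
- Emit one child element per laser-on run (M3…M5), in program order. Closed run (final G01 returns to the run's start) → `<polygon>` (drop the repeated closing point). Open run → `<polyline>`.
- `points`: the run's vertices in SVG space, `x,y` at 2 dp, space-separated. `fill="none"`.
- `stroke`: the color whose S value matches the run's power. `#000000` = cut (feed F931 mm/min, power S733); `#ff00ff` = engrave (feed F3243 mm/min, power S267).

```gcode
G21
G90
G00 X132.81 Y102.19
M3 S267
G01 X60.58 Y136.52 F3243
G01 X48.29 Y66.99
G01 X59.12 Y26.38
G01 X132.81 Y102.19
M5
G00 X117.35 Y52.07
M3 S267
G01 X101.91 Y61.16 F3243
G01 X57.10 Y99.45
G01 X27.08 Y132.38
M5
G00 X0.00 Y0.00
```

Each laser-on run becomes one SVG element. Flip Y back into SVG space with y_svg = 157.64 − y_machine. Every run uses S267, so all elements get stroke `#ff00ff` (engrave).

Run 1: The run returns to its start, so emit a `<polygon>` with points (Y-flipped): 132.81,55.45 60.58,21.12 48.29,90.65 59.12,131.26.

Run 2: The run is open, so emit a `<polyline>` with points (Y-flipped): 117.35,105.57 101.91,96.48 57.10,58.19 27.08,25.26.

<svg xmlns="http://www.w3.org/2000/svg" width="156.37mm" height="157.64mm" viewBox="0 0 156.37 157.64">
  <polygon points="132.81,55.45 60.58,21.12 48.29,90.65 59.12,131.26" fill="none" stroke="#ff00ff"/>
  <polyline points="117.35,105.57 101.91,96.48 57.10,58.19 27.08,25.26" fill="none" stroke="#ff00ff"/>
</svg>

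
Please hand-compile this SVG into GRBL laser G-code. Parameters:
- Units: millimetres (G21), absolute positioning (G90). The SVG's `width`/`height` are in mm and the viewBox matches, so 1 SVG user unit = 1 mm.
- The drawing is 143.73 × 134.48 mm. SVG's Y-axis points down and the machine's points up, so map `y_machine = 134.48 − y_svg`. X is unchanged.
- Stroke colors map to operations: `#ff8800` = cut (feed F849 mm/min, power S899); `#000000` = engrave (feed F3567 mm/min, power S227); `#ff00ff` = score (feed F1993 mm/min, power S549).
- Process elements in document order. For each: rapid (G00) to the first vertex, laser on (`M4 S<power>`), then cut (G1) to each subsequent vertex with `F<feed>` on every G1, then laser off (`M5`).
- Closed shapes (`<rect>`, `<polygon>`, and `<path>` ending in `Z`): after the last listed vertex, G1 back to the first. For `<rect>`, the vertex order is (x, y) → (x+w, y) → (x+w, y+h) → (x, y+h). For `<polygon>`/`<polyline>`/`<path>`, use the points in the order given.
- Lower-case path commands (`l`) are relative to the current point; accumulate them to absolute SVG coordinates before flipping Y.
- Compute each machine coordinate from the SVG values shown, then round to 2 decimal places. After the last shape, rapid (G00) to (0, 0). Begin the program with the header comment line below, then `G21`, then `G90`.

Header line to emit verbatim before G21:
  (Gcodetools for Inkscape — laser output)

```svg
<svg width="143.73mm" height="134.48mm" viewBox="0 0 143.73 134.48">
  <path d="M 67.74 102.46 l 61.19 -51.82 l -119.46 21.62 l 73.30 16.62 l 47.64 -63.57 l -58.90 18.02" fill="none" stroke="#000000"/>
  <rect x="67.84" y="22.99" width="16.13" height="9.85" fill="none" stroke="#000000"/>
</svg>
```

viewBox `0 0 143.73 134.48` with mm width/height → 1 unit = 1 mm. Flip: y_m = 134.48 − y_svg.

**Shape 1** — `<path>` open polyline, stroke `#000000` → engrave (S227, F3567). Machine vertices: (67.74,32.02) → (128.93,83.84) → (9.47,62.22) → (82.77,45.60) → (130.41,109.17) → (71.51,91.15). Open path.

**Shape 2** — `<rect>` rectangle, stroke `#000000` → engrave (S227, F3567). Machine vertices: (67.84,111.49) → (83.97,111.49) → (83.97,101.64) → (67.84,101.64) → (67.84,111.49). Closed: final G1 returns to the first vertex.

(Gcodetools for Inkscape — laser output)
G21
G90
G00 X67.74 Y32.02
M4 S227
G1 X128.93 Y83.84 F3567
G1 X9.47 Y62.22 F3567
G1 X82.77 Y45.60 F3567
G1 X130.41 Y109.17 F3567
G1 X71.51 Y91.15 F3567
M5
G00 X67.84 Y111.49
M4 S227
G1 X83.97 Y111.49 F3567
G1 X83.97 Y101.64 F3567
G1 X67.84 Y101.64 F3567
G1 X67.84 Y111.49 F3567
M5
G00 X0.00 Y0.00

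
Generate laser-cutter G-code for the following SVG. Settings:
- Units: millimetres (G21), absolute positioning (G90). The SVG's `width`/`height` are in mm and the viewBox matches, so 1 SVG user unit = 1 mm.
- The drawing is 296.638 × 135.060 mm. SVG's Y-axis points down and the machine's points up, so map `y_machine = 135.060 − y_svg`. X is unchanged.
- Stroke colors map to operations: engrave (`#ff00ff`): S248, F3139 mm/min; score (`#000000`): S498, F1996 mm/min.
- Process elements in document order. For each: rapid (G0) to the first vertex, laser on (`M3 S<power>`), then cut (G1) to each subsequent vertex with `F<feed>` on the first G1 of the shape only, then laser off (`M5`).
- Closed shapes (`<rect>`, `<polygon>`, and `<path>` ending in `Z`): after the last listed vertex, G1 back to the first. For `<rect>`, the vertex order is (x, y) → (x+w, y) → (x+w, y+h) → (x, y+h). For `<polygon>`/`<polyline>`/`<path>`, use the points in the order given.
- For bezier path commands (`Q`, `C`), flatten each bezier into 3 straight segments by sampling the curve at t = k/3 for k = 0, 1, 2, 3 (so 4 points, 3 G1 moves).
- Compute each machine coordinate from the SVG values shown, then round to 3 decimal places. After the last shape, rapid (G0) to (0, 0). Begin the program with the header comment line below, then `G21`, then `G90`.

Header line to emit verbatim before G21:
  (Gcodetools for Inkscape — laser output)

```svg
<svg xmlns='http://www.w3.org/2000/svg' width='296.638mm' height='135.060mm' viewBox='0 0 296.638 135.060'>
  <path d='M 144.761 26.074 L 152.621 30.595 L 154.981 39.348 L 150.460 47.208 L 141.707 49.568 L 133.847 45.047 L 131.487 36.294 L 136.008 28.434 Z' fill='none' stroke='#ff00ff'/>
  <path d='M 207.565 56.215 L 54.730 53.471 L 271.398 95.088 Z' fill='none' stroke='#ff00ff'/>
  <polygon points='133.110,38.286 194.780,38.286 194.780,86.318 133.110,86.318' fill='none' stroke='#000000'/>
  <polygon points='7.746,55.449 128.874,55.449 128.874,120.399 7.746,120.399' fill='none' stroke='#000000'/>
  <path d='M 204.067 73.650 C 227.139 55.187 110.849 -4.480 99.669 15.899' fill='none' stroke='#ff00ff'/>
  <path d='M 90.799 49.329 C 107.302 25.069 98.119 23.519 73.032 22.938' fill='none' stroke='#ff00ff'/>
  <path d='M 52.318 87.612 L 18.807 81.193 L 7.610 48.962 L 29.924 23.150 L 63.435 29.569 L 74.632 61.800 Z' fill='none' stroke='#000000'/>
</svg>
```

1 u = 1 mm; y_m = 135.060 − y.

[1] `<path>` regular polygon, #ff00ff→engrave S248 F3139: (144.761,108.986) → (152.621,104.465) → (154.981,95.712) → (150.460,87.852) → (141.707,85.492) → (133.847,90.013) → (131.487,98.766) → (136.008,106.626) → (144.761,108.986) (closed)

[2] `<path>` closed polygon, #ff00ff→engrave S248 F3139: (207.565,78.845) → (54.730,81.589) → (271.398,39.972) → (207.565,78.845) (closed)

[3] `<polygon>` rectangle, #000000→score S498 F1996: (133.110,96.774) → (194.780,96.774) → (194.780,48.742) → (133.110,48.742) → (133.110,96.774) (closed)

[4] `<polygon>` rectangle, #000000→score S498 F1996: (7.746,79.611) → (128.874,79.611) → (128.874,14.661) → (7.746,14.661) → (7.746,79.611) (closed)

[5] `<path>` cubic bezier, #ff00ff→engrave S248 F3139: (204.067,61.410) → (189.740,89.117) → (136.831,117.349) → (99.669,119.161)

[6] `<path>` cubic bezier, #ff00ff→engrave S248 F3139: (90.799,85.731) → (99.102,103.226) → (92.455,110.413) → (73.032,112.122)

[7] `<path>` regular polygon, #000000→score S498 F1996: (52.318,47.448) → (18.807,53.867) → (7.610,86.098) → (29.924,111.910) → (63.435,105.491) → (74.632,73.260) → (52.318,47.448) (closed)

(Gcodetools for Inkscape — laser output)
G21
G90
G0 X144.761 Y108.986
M3 S248
G1 X152.621 Y104.465 F3139
G1 X154.981 Y95.712
G1 X150.460 Y87.852
G1 X141.707 Y85.492
G1 X133.847 Y90.013
G1 X131.487 Y98.766
G1 X136.008 Y106.626
G1 X144.761 Y108.986
M5
G0 X207.565 Y78.845
M3 S248
G1 X54.730 Y81.589 F3139
G1 X271.398 Y39.972
G1 X207.565 Y78.845
M5
G0 X133.110 Y96.774
M3 S498
G1 X194.780 Y96.774 F1996
G1 X194.780 Y48.742
G1 X133.110 Y48.742
G1 X133.110 Y96.774
M5
G0 X7.746 Y79.611
M3 S498
G1 X128.874 Y79.611 F1996
G1 X128.874 Y14.661
G1 X7.746 Y14.661
G1 X7.746 Y79.611
M5
G0 X204.067 Y61.410
M3 S248
G1 X189.740 Y89.117 F3139
G1 X136.831 Y117.349
G1 X99.669 Y119.161
M5
G0 X90.799 Y85.731
M3 S248
G1 X99.102 Y103.226 F3139
G1 X92.455 Y110.413
G1 X73.032 Y112.122
M5
G0 X52.318 Y47.448
M3 S498
G1 X18.807 Y53.867 F1996
G1 X7.610 Y86.098
G1 X29.924 Y111.910
G1 X63.435 Y105.491
G1 X74.632 Y73.260
G1 X52.318 Y47.448
M5
G0 X0.000 Y0.000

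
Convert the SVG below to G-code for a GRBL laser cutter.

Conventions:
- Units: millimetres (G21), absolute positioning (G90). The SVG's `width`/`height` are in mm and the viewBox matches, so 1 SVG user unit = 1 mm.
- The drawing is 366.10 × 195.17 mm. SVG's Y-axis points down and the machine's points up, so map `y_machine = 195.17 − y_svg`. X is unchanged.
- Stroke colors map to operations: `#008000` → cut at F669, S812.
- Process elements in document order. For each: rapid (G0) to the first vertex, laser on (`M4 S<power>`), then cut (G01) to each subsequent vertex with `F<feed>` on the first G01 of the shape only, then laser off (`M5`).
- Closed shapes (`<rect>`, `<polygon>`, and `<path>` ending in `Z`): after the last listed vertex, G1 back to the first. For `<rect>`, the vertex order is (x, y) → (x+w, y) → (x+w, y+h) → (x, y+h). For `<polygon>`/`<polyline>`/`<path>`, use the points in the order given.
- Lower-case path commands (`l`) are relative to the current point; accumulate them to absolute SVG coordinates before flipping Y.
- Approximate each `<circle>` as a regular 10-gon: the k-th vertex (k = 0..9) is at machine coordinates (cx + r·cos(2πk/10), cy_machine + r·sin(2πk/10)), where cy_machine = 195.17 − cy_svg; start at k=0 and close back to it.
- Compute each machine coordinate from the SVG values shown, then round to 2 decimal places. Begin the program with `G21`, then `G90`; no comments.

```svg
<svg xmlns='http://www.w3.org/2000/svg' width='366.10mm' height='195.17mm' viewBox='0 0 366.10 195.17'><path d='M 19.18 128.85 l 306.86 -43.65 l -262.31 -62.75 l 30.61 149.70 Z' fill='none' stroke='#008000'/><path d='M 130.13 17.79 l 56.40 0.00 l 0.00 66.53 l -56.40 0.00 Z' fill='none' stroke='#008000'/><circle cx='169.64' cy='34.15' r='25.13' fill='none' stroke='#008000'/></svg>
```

G21
G90
G0 X19.18 Y66.32
M4 S812
G01 X326.04 Y109.97 F669
G01 X63.73 Y172.72
G01 X94.34 Y23.02
G01 X19.18 Y66.32
M5
G0 X130.13 Y177.38
M4 S812
G01 X186.53 Y177.38 F669
G01 X186.53 Y110.85
G01 X130.13 Y110.85
G01 X130.13 Y177.38
M5
G0 X194.77 Y161.02
M4 S812
G01 X189.97 Y175.79 F669
G01 X177.41 Y184.92
G01 X161.87 Y184.92
G01 X149.31 Y175.79
G01 X144.51 Y161.02
G01 X149.31 Y146.25
G01 X161.87 Y137.12
G01 X177.41 Y137.12
G01 X189.97 Y146.25
G01 X194.77 Y161.02
M5

1 u = 1 mm; y_m = 195.17 − y.

[1] `<path>` closed polygon, #008000→cut S812 F669: (19.18,66.32) → (326.04,109.97) → (63.73,172.72) → (94.34,23.02) → (19.18,66.32) (closed)

[2] `<path>` rectangle, #008000→cut S812 F669: (130.13,177.38) → (186.53,177.38) → (186.53,110.85) → (130.13,110.85) → (130.13,177.38) (closed)

[3] `<circle>` circle, #008000→cut S812 F669: (194.77,161.02) → (189.97,175.79) → (177.41,184.92) → (161.87,184.92) → (149.31,175.79) → (144.51,161.02) → (149.31,146.25) → (161.87,137.12) → (177.41,137.12) → (189.97,146.25) → (194.77,161.02) (closed)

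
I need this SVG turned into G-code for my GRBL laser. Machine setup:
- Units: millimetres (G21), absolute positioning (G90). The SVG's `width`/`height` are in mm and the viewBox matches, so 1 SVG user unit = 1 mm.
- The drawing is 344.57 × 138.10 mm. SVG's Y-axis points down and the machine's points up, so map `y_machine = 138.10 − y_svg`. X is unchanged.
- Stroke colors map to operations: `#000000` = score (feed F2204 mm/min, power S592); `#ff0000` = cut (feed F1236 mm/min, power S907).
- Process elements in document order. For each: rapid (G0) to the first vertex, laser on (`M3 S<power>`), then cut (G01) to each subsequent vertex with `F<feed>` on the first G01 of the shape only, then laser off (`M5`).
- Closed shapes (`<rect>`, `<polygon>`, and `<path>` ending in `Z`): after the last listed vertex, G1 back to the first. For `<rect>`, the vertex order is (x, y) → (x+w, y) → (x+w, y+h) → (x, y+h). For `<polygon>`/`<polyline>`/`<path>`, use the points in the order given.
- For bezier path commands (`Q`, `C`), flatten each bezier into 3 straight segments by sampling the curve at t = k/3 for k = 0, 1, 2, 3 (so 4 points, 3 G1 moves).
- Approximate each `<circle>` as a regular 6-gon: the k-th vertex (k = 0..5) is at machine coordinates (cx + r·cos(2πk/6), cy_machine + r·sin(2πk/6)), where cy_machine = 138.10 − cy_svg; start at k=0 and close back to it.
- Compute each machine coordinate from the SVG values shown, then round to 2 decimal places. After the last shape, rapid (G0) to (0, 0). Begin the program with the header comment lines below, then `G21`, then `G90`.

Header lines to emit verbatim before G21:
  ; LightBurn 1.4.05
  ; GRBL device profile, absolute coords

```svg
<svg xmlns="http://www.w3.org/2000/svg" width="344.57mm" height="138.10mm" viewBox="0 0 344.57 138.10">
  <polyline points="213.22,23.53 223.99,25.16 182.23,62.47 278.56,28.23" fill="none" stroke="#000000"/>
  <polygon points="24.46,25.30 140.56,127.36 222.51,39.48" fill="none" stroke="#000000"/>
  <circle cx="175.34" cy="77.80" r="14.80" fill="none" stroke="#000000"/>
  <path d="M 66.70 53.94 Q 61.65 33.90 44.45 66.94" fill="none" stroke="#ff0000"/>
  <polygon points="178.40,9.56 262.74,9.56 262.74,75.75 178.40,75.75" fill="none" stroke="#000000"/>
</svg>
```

; LightBurn 1.4.05
; GRBL device profile, absolute coords
G21
G90
G0 X213.22 Y114.57
M3 S592
G01 X223.99 Y112.94 F2204
G01 X182.23 Y75.63
G01 X278.56 Y109.87
M5
G0 X24.46 Y112.80
M3 S592
G01 X140.56 Y10.74 F2204
G01 X222.51 Y98.62
G01 X24.46 Y112.80
M5
G0 X190.14 Y60.30
M3 S592
G01 X182.74 Y73.12 F2204
G01 X167.94 Y73.12
G01 X160.54 Y60.30
G01 X167.94 Y47.48
G01 X182.74 Y47.48
G01 X190.14 Y60.30
M5
G0 X66.70 Y84.16
M3 S907
G01 X61.98 Y91.62 F1236
G01 X54.57 Y87.29
G01 X44.45 Y71.16
M5
G0 X178.40 Y128.54
M3 S592
G01 X262.74 Y128.54 F2204
G01 X262.74 Y62.35
G01 X178.40 Y62.35
G01 X178.40 Y128.54
M5
G0 X0.00 Y0.00

1 u = 1 mm; y_m = 138.10 − y.

[1] `<polyline>` open polyline, #000000→score S592 F2204: (213.22,114.57) → (223.99,112.94) → (182.23,75.63) → (278.56,109.87)

[2] `<polygon>` closed polygon, #000000→score S592 F2204: (24.46,112.80) → (140.56,10.74) → (222.51,98.62) → (24.46,112.80) (closed)

[3] `<circle>` circle, #000000→score S592 F2204: (190.14,60.30) → (182.74,73.12) → (167.94,73.12) → (160.54,60.30) → (167.94,47.48) → (182.74,47.48) → (190.14,60.30) (closed)

[4] `<path>` quadratic bezier, #ff0000→cut S907 F1236: (66.70,84.16) → (61.98,91.62) → (54.57,87.29) → (44.45,71.16)

[5] `<polygon>` rectangle, #000000→score S592 F2204: (178.40,128.54) → (262.74,128.54) → (262.74,62.35) → (178.40,62.35) → (178.40,128.54) (closed)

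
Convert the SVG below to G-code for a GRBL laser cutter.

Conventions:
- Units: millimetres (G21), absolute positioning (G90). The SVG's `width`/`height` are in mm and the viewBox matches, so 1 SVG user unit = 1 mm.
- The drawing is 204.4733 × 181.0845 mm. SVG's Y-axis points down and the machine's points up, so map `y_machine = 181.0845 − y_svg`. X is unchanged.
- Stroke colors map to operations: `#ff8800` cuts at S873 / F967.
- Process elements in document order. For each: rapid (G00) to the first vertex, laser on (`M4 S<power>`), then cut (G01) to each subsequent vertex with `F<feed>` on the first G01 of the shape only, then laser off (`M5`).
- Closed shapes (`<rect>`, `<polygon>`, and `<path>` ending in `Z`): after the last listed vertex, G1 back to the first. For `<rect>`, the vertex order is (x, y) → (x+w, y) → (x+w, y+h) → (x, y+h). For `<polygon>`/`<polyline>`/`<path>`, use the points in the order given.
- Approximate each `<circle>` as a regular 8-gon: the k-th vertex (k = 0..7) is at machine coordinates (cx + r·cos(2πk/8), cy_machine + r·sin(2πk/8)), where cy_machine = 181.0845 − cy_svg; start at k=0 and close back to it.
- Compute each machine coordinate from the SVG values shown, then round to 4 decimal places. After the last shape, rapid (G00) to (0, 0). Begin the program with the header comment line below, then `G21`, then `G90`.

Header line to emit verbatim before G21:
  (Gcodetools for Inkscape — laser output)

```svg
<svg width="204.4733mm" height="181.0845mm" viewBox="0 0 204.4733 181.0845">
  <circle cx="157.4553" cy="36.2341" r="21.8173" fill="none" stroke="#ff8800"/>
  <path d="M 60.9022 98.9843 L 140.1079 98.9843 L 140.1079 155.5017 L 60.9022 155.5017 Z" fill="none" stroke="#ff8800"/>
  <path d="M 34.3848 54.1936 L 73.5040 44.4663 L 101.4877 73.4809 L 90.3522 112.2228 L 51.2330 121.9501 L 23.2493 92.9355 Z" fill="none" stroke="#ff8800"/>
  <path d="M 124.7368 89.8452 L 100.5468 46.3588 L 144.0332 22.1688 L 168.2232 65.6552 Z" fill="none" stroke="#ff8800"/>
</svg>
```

viewBox `0 0 204.4733 181.0845` with mm width/height → 1 unit = 1 mm. Flip: y_m = 181.0845 − y_svg.

**Shape 1** — `<circle>` circle, stroke `#ff8800` → cut (S873, F967). Machine vertices: (179.2726,144.8504) → (172.8825,160.2776) → (157.4553,166.6677) → (142.0281,160.2776) → (135.6380,144.8504) → (142.0281,129.4232) → (157.4553,123.0331) → (172.8825,129.4232) → (179.2726,144.8504). Closed: final G1 returns to the first vertex.

**Shape 2** — `<path>` rectangle, stroke `#ff8800` → cut (S873, F967). Machine vertices: (60.9022,82.1002) → (140.1079,82.1002) → (140.1079,25.5828) → (60.9022,25.5828) → (60.9022,82.1002). Closed: final G1 returns to the first vertex.

**Shape 3** — `<path>` regular polygon, stroke `#ff8800` → cut (S873, F967). Machine vertices: (34.3848,126.8909) → (73.5040,136.6182) → (101.4877,107.6036) → (90.3522,68.8617) → (51.2330,59.1344) → (23.2493,88.1490) → (34.3848,126.8909). Closed: final G1 returns to the first vertex.

**Shape 4** — `<path>` regular polygon, stroke `#ff8800` → cut (S873, F967). Machine vertices: (124.7368,91.2393) → (100.5468,134.7257) → (144.0332,158.9157) → (168.2232,115.4293) → (124.7368,91.2393). Closed: final G1 returns to the first vertex.

(Gcodetools for Inkscape — laser output)
G21
G90
G00 X179.2726 Y144.8504
M4 S873
G01 X172.8825 Y160.2776 F967
G01 X157.4553 Y166.6677
G01 X142.0281 Y160.2776
G01 X135.6380 Y144.8504
G01 X142.0281 Y129.4232
G01 X157.4553 Y123.0331
G01 X172.8825 Y129.4232
G01 X179.2726 Y144.8504
M5
G00 X60.9022 Y82.1002
M4 S873
G01 X140.1079 Y82.1002 F967
G01 X140.1079 Y25.5828
G01 X60.9022 Y25.5828
G01 X60.9022 Y82.1002
M5
G00 X34.3848 Y126.8909
M4 S873
G01 X73.5040 Y136.6182 F967
G01 X101.4877 Y107.6036
G01 X90.3522 Y68.8617
G01 X51.2330 Y59.1344
G01 X23.2493 Y88.1490
G01 X34.3848 Y126.8909
M5
G00 X124.7368 Y91.2393
M4 S873
G01 X100.5468 Y134.7257 F967
G01 X144.0332 Y158.9157
G01 X168.2232 Y115.4293
G01 X124.7368 Y91.2393
M5
G00 X0.0000 Y0.0000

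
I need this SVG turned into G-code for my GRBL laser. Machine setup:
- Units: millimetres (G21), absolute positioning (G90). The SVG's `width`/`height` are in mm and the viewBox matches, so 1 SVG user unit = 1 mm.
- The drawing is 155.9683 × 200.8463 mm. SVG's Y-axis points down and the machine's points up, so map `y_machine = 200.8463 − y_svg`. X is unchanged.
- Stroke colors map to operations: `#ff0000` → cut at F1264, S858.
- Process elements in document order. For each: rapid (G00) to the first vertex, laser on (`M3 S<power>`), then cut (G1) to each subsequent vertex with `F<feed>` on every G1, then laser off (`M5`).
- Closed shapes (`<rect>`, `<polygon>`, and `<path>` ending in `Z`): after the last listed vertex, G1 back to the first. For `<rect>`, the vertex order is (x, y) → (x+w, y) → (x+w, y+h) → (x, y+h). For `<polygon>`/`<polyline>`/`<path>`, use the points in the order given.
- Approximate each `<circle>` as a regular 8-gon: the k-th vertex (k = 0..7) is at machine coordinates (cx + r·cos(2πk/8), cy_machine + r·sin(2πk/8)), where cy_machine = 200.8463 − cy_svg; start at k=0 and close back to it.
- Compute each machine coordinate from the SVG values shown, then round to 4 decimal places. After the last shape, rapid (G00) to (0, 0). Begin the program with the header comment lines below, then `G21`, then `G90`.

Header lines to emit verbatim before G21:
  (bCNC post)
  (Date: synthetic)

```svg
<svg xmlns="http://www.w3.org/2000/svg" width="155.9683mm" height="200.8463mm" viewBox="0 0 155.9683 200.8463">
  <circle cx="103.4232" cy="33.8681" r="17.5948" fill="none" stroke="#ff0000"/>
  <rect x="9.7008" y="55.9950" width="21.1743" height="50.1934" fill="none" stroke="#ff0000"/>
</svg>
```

(bCNC post)
(Date: synthetic)
G21
G90
G00 X121.0180 Y166.9782
M3 S858
G1 X115.8646 Y179.4196 F1264
G1 X103.4232 Y184.5730 F1264
G1 X90.9818 Y179.4196 F1264
G1 X85.8284 Y166.9782 F1264
G1 X90.9818 Y154.5368 F1264
G1 X103.4232 Y149.3834 F1264
G1 X115.8646 Y154.5368 F1264
G1 X121.0180 Y166.9782 F1264
M5
G00 X9.7008 Y144.8513
M3 S858
G1 X30.8751 Y144.8513 F1264
G1 X30.8751 Y94.6579 F1264
G1 X9.7008 Y94.6579 F1264
G1 X9.7008 Y144.8513 F1264
M5
G00 X0.0000 Y0.0000

Since the viewBox matches the mm dimensions, user units are millimetres directly. The only transform is the Y-flip y_m = 200.8463 − y_svg.

Shape 1 is a circle drawn with `<circle>`. Its stroke #ff0000 means cut at S858, F1264. After flipping Y the toolpath is (121.0180,166.9782) → (115.8646,179.4196) → (103.4232,184.5730) → (90.9818,179.4196) → (85.8284,166.9782) → (90.9818,154.5368) → (103.4232,149.3834) → (115.8646,154.5368) → (121.0180,166.9782), returning to the start.

Shape 2 is a rectangle drawn with `<rect>`. Its stroke #ff0000 means cut at S858, F1264. After flipping Y the toolpath is (9.7008,144.8513) → (30.8751,144.8513) → (30.8751,94.6579) → (9.7008,94.6579) → (9.7008,144.8513), returning to the start.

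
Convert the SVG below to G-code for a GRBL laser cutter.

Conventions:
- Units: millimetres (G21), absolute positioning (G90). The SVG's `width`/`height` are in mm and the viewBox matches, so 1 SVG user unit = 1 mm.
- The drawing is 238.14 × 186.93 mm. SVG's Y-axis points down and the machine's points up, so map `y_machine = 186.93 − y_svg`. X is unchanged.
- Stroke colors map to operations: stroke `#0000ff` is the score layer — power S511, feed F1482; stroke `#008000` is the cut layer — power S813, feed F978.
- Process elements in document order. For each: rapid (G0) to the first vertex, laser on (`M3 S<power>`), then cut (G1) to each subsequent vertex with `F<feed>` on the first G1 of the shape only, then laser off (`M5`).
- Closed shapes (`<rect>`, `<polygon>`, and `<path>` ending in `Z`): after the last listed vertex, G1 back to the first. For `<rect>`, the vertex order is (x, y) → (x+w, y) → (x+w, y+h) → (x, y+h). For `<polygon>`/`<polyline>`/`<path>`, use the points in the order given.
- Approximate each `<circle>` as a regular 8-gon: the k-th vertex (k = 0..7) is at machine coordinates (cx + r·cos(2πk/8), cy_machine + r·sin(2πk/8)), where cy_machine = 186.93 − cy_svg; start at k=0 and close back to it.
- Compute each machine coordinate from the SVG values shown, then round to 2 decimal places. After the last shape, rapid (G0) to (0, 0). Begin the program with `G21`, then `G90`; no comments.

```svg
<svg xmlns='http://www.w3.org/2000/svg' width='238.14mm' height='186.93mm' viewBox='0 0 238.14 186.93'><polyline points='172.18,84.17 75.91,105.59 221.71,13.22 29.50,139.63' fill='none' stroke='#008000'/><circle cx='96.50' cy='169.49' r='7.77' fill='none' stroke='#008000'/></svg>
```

viewBox `0 0 238.14 186.93` with mm width/height → 1 unit = 1 mm. Flip: y_m = 186.93 − y_svg.

**Shape 1** — `<polyline>` open polyline, stroke `#008000` → cut (S813, F978). Machine vertices: (172.18,102.76) → (75.91,81.34) → (221.71,173.71) → (29.50,47.30). Open path.

**Shape 2** — `<circle>` circle, stroke `#008000` → cut (S813, F978). Machine vertices: (104.27,17.44) → (101.99,22.93) → (96.50,25.21) → (91.01,22.93) → (88.73,17.44) → (91.01,11.95) → (96.50,9.67) → (101.99,11.95) → (104.27,17.44). Closed: final G1 returns to the first vertex.

G21
G90
G0 X172.18 Y102.76
M3 S813
G1 X75.91 Y81.34 F978
G1 X221.71 Y173.71
G1 X29.50 Y47.30
M5
G0 X104.27 Y17.44
M3 S813
G1 X101.99 Y22.93 F978
G1 X96.50 Y25.21
G1 X91.01 Y22.93
G1 X88.73 Y17.44
G1 X91.01 Y11.95
G1 X96.50 Y9.67
G1 X101.99 Y11.95
G1 X104.27 Y17.44
M5
G0 X0.00 Y0.00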